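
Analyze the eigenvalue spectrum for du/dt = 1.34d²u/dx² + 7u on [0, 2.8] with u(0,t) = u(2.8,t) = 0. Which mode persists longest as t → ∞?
Eigenvalues: λₙ = 1.34n²π²/2.8² - 7.
First three modes:
  n=1: λ₁ = 1.34π²/2.8² - 7 ≈ -5.313
  n=2: λ₂ = 5.36π²/2.8² - 7 ≈ -0.252
  n=3: λ₃ = 12.06π²/2.8² - 7 ≈ 8.182
Since 1.34π²/2.8² ≈ 1.687 < 7, λ₁ < 0.
The n=1 mode grows fastest (−λₙ is largest for n=1) → dominates.
Asymptotic: u ~ c₁ sin(πx/2.8) e^{5.313t} (exponential growth at rate −λ₁ ≈ 5.313).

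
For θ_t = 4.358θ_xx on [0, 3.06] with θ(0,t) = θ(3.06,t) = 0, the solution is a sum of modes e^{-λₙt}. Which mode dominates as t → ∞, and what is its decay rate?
Eigenvalues: λₙ = 4.358n²π²/3.06².
First three modes:
  n=1: λ₁ = 4.358π²/3.06² ≈ 4.594
  n=2: λ₂ = 17.432π²/3.06² ≈ 18.374 (4× faster decay)
  n=3: λ₃ = 39.222π²/3.06² ≈ 41.342 (9× faster decay)
As t → ∞, higher modes decay exponentially faster. The n=1 mode dominates: θ ~ c₁ sin(πx/3.06) e^{-λ₁t}.
Decay rate: λ₁ = 4.358π²/3.06² ≈ 4.594.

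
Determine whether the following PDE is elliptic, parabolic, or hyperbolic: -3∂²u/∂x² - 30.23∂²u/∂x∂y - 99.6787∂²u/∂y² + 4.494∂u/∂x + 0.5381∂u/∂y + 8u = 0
Coefficients: A = -3, B = -30.23, C = -99.6787. B² - 4AC = -282.2915, which is negative, so the equation is elliptic.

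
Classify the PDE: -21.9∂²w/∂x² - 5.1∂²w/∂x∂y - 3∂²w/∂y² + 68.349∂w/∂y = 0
A = -21.9, B = -5.1, C = -3. Discriminant B² - 4AC = -236.79. Since -236.79 < 0, elliptic.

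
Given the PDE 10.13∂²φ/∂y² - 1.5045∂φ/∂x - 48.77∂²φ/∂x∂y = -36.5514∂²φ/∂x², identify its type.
Rewriting in standard form: 36.5514∂²φ/∂x² - 48.77∂²φ/∂x∂y + 10.13∂²φ/∂y² - 1.5045∂φ/∂x = 0. The second-order coefficients are A = 36.5514, B = -48.77, C = 10.13. Since B² - 4AC = 897.450172 > 0, this is a hyperbolic PDE.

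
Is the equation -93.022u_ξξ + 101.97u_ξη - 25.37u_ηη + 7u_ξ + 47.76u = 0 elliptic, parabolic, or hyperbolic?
Computing B² - 4AC with A = -93.022, B = 101.97, C = -25.37: discriminant = 958.00834 (positive). Answer: hyperbolic.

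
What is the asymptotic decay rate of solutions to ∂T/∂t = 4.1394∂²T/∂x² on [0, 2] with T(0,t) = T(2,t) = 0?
Eigenvalues: λₙ = 4.1394n²π²/2².
First three modes:
  n=1: λ₁ = 4.1394π²/2² ≈ 10.214
  n=2: λ₂ = 16.5576π²/2² ≈ 40.854 (4× faster decay)
  n=3: λ₃ = 37.2546π²/2² ≈ 91.922 (9× faster decay)
As t → ∞, higher modes decay exponentially faster. The n=1 mode dominates: T ~ c₁ sin(πx/2) e^{-λ₁t}.
Decay rate: λ₁ = 4.1394π²/2² ≈ 10.214.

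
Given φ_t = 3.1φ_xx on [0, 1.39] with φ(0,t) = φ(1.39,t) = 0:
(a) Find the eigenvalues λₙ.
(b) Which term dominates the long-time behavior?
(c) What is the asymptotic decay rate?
Eigenvalues: λₙ = 3.1n²π²/1.39².
First three modes:
  n=1: λ₁ = 3.1π²/1.39² ≈ 15.836
  n=2: λ₂ = 12.4π²/1.39² ≈ 63.342 (4× faster decay)
  n=3: λ₃ = 27.9π²/1.39² ≈ 142.52 (9× faster decay)
As t → ∞, higher modes decay exponentially faster. The n=1 mode dominates: φ ~ c₁ sin(πx/1.39) e^{-λ₁t}.
Decay rate: λ₁ = 3.1π²/1.39² ≈ 15.836.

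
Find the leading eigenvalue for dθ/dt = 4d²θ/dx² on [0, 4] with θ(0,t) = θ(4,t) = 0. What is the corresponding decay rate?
Eigenvalues: λₙ = 4n²π²/4².
First three modes:
  n=1: λ₁ = 4π²/4² ≈ 2.467
  n=2: λ₂ = 16π²/4² ≈ 9.87 (4× faster decay)
  n=3: λ₃ = 36π²/4² ≈ 22.207 (9× faster decay)
As t → ∞, higher modes decay exponentially faster. The n=1 mode dominates: θ ~ c₁ sin(πx/4) e^{-λ₁t}.
Decay rate: λ₁ = 4π²/4² ≈ 2.467.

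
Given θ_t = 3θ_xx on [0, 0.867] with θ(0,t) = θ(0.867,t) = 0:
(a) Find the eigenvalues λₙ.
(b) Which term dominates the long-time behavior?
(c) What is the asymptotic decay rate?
Eigenvalues: λₙ = 3n²π²/0.867².
First three modes:
  n=1: λ₁ = 3π²/0.867² ≈ 39.39
  n=2: λ₂ = 12π²/0.867² ≈ 157.559 (4× faster decay)
  n=3: λ₃ = 27π²/0.867² ≈ 354.507 (9× faster decay)
As t → ∞, higher modes decay exponentially faster. The n=1 mode dominates: θ ~ c₁ sin(πx/0.867) e^{-λ₁t}.
Decay rate: λ₁ = 3π²/0.867² ≈ 39.39.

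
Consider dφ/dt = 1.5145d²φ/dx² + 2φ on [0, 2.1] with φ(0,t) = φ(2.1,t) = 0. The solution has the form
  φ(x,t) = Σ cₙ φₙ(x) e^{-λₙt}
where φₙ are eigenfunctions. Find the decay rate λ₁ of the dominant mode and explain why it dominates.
Eigenvalues: λₙ = 1.5145n²π²/2.1² - 2.
First three modes:
  n=1: λ₁ = 1.5145π²/2.1² - 2 ≈ 1.389
  n=2: λ₂ = 6.058π²/2.1² - 2 ≈ 11.558
  n=3: λ₃ = 13.6305π²/2.1² - 2 ≈ 28.505
Since 1.5145π²/2.1² ≈ 3.389 > 2, all λₙ > 0.
The n=1 mode decays slowest → dominates as t → ∞.
Asymptotic: φ ~ c₁ sin(πx/2.1) e^{-λ₁t} with decay rate λ₁ ≈ 1.389.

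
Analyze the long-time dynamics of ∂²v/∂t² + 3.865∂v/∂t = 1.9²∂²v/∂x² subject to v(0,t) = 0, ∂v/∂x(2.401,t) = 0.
Long-time behavior: v → 0. Damping (γ=3.865) dissipates energy; oscillations decay exponentially.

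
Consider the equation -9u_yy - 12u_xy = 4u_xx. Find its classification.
Rewriting in standard form: -4u_xx - 12u_xy - 9u_yy = 0. Parabolic. (A = -4, B = -12, C = -9 gives B² - 4AC = 0.)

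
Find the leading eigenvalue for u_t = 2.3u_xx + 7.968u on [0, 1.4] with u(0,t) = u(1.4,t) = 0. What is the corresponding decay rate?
Eigenvalues: λₙ = 2.3n²π²/1.4² - 7.968.
First three modes:
  n=1: λ₁ = 2.3π²/1.4² - 7.968 ≈ 3.614
  n=2: λ₂ = 9.2π²/1.4² - 7.968 ≈ 38.359
  n=3: λ₃ = 20.7π²/1.4² - 7.968 ≈ 96.267
Since 2.3π²/1.4² ≈ 11.582 > 7.968, all λₙ > 0.
The n=1 mode decays slowest → dominates as t → ∞.
Asymptotic: u ~ c₁ sin(πx/1.4) e^{-λ₁t} with decay rate λ₁ ≈ 3.614.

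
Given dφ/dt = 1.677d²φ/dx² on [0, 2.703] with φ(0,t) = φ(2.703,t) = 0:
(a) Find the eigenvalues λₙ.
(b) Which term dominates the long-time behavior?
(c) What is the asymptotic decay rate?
Eigenvalues: λₙ = 1.677n²π²/2.703².
First three modes:
  n=1: λ₁ = 1.677π²/2.703² ≈ 2.265
  n=2: λ₂ = 6.708π²/2.703² ≈ 9.062 (4× faster decay)
  n=3: λ₃ = 15.093π²/2.703² ≈ 20.388 (9× faster decay)
As t → ∞, higher modes decay exponentially faster. The n=1 mode dominates: φ ~ c₁ sin(πx/2.703) e^{-λ₁t}.
Decay rate: λ₁ = 1.677π²/2.703² ≈ 2.265.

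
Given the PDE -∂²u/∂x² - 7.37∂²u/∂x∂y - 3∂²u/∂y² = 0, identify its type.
The second-order coefficients are A = -1, B = -7.37, C = -3. Since B² - 4AC = 42.3169 > 0, this is a hyperbolic PDE.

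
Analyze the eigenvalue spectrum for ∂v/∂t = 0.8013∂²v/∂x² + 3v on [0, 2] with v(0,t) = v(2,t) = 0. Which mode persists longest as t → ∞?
Eigenvalues: λₙ = 0.8013n²π²/2² - 3.
First three modes:
  n=1: λ₁ = 0.8013π²/2² - 3 ≈ -1.023
  n=2: λ₂ = 3.2052π²/2² - 3 ≈ 4.909
  n=3: λ₃ = 7.2117π²/2² - 3 ≈ 14.794
Since 0.8013π²/2² ≈ 1.977 < 3, λ₁ < 0.
The n=1 mode grows fastest (−λₙ is largest for n=1) → dominates.
Asymptotic: v ~ c₁ sin(πx/2) e^{1.023t} (exponential growth at rate −λ₁ ≈ 1.023).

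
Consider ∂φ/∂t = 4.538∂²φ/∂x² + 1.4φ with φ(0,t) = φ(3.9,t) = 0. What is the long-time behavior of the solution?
As t → ∞, φ → 0. Diffusion dominates reaction (r=1.4 < κπ²/L²≈2.94); solution decays.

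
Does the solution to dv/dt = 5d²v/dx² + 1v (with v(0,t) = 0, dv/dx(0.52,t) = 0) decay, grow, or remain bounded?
v → 0. Diffusion dominates reaction (r=1 < κπ²/(4L²)≈45.63); solution decays.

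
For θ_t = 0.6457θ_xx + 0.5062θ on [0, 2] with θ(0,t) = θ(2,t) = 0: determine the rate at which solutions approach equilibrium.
Eigenvalues: λₙ = 0.6457n²π²/2² - 0.5062.
First three modes:
  n=1: λ₁ = 0.6457π²/2² - 0.5062 ≈ 1.087
  n=2: λ₂ = 2.5828π²/2² - 0.5062 ≈ 5.867
  n=3: λ₃ = 5.8113π²/2² - 0.5062 ≈ 13.833
Since 0.6457π²/2² ≈ 1.593 > 0.5062, all λₙ > 0.
The n=1 mode decays slowest → dominates as t → ∞.
Asymptotic: θ ~ c₁ sin(πx/2) e^{-λ₁t} with decay rate λ₁ ≈ 1.087.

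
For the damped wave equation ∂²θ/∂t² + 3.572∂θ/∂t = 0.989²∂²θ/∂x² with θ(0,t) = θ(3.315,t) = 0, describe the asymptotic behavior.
θ → 0. Damping (γ=3.572) dissipates energy; oscillations decay exponentially.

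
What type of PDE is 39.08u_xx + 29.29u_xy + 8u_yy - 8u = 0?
With A = 39.08, B = 29.29, C = 8, the discriminant is -392.6559. This is an elliptic PDE.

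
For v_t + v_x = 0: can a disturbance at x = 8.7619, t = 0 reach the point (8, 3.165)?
No. Only data at x = 4.835 affects (8, 3.165). Advection has one-way propagation along characteristics.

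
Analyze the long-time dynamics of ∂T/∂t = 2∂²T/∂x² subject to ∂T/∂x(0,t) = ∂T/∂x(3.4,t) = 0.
Long-time behavior: T → constant (steady state). Heat is conserved (no flux at boundaries); solution approaches the spatial average.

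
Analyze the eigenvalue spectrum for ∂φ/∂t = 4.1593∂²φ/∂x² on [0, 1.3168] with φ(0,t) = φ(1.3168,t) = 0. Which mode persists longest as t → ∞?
Eigenvalues: λₙ = 4.1593n²π²/1.3168².
First three modes:
  n=1: λ₁ = 4.1593π²/1.3168² ≈ 23.674
  n=2: λ₂ = 16.6372π²/1.3168² ≈ 94.698 (4× faster decay)
  n=3: λ₃ = 37.4337π²/1.3168² ≈ 213.07 (9× faster decay)
As t → ∞, higher modes decay exponentially faster. The n=1 mode dominates: φ ~ c₁ sin(πx/1.3168) e^{-λ₁t}.
Decay rate: λ₁ = 4.1593π²/1.3168² ≈ 23.674.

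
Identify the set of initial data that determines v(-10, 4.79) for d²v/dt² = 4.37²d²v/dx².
Domain of dependence: [-30.9323, 10.9323]. Signals travel at speed 4.37, so data within |x - -10| ≤ 4.37·4.79 = 20.9323 can reach the point.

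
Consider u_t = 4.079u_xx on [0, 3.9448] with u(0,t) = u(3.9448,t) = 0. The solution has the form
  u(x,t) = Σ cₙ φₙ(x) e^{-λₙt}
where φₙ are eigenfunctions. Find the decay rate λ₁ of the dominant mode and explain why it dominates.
Eigenvalues: λₙ = 4.079n²π²/3.9448².
First three modes:
  n=1: λ₁ = 4.079π²/3.9448² ≈ 2.587
  n=2: λ₂ = 16.316π²/3.9448² ≈ 10.348 (4× faster decay)
  n=3: λ₃ = 36.711π²/3.9448² ≈ 23.283 (9× faster decay)
As t → ∞, higher modes decay exponentially faster. The n=1 mode dominates: u ~ c₁ sin(πx/3.9448) e^{-λ₁t}.
Decay rate: λ₁ = 4.079π²/3.9448² ≈ 2.587.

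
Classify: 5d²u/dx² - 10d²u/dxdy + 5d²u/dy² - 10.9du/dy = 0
Parabolic (discriminant = 0).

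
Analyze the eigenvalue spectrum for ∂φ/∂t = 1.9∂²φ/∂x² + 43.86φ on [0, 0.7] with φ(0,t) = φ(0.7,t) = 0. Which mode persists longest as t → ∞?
Eigenvalues: λₙ = 1.9n²π²/0.7² - 43.86.
First three modes:
  n=1: λ₁ = 1.9π²/0.7² - 43.86 ≈ -5.59
  n=2: λ₂ = 7.6π²/0.7² - 43.86 ≈ 109.22
  n=3: λ₃ = 17.1π²/0.7² - 43.86 ≈ 300.569
Since 1.9π²/0.7² ≈ 38.27 < 43.86, λ₁ < 0.
The n=1 mode grows fastest (−λₙ is largest for n=1) → dominates.
Asymptotic: φ ~ c₁ sin(πx/0.7) e^{5.59t} (exponential growth at rate −λ₁ ≈ 5.59).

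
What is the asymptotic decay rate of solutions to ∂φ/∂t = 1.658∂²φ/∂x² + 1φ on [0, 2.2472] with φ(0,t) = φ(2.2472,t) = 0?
Eigenvalues: λₙ = 1.658n²π²/2.2472² - 1.
First three modes:
  n=1: λ₁ = 1.658π²/2.2472² - 1 ≈ 2.24
  n=2: λ₂ = 6.632π²/2.2472² - 1 ≈ 11.962
  n=3: λ₃ = 14.922π²/2.2472² - 1 ≈ 28.164
Since 1.658π²/2.2472² ≈ 3.24 > 1, all λₙ > 0.
The n=1 mode decays slowest → dominates as t → ∞.
Asymptotic: φ ~ c₁ sin(πx/2.2472) e^{-λ₁t} with decay rate λ₁ ≈ 2.24.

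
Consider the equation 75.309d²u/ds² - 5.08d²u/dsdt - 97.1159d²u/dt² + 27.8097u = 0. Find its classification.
Hyperbolic. (A = 75.309, B = -5.08, C = -97.1159 gives B² - 4AC = 29280.6116524.)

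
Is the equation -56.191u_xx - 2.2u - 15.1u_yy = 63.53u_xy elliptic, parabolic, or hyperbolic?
Rewriting in standard form: -56.191u_xx - 63.53u_xy - 15.1u_yy - 2.2u = 0. Computing B² - 4AC with A = -56.191, B = -63.53, C = -15.1: discriminant = 642.1245 (positive). Answer: hyperbolic.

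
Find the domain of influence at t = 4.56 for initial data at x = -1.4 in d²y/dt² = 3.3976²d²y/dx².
Domain of influence: [-16.893056, 14.093056]. Data at x = -1.4 spreads outward at speed 3.3976.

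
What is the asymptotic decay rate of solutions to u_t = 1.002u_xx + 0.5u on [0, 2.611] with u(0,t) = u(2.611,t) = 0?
Eigenvalues: λₙ = 1.002n²π²/2.611² - 0.5.
First three modes:
  n=1: λ₁ = 1.002π²/2.611² - 0.5 ≈ 0.951
  n=2: λ₂ = 4.008π²/2.611² - 0.5 ≈ 5.302
  n=3: λ₃ = 9.018π²/2.611² - 0.5 ≈ 12.556
Since 1.002π²/2.611² ≈ 1.451 > 0.5, all λₙ > 0.
The n=1 mode decays slowest → dominates as t → ∞.
Asymptotic: u ~ c₁ sin(πx/2.611) e^{-λ₁t} with decay rate λ₁ ≈ 0.951.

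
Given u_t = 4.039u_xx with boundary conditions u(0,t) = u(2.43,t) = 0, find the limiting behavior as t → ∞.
u → 0. Heat diffuses out through both boundaries.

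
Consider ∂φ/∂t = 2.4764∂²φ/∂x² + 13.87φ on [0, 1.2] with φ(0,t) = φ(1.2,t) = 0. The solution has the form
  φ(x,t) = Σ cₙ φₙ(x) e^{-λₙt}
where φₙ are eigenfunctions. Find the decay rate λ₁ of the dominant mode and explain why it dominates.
Eigenvalues: λₙ = 2.4764n²π²/1.2² - 13.87.
First three modes:
  n=1: λ₁ = 2.4764π²/1.2² - 13.87 ≈ 3.103
  n=2: λ₂ = 9.9056π²/1.2² - 13.87 ≈ 54.022
  n=3: λ₃ = 22.2876π²/1.2² - 13.87 ≈ 138.887
Since 2.4764π²/1.2² ≈ 16.973 > 13.87, all λₙ > 0.
The n=1 mode decays slowest → dominates as t → ∞.
Asymptotic: φ ~ c₁ sin(πx/1.2) e^{-λ₁t} with decay rate λ₁ ≈ 3.103.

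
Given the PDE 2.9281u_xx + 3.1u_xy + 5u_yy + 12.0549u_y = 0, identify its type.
The second-order coefficients are A = 2.9281, B = 3.1, C = 5. Since B² - 4AC = -48.952 < 0, this is an elliptic PDE.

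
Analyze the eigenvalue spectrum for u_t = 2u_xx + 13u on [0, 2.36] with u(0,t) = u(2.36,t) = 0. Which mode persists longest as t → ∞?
Eigenvalues: λₙ = 2n²π²/2.36² - 13.
First three modes:
  n=1: λ₁ = 2π²/2.36² - 13 ≈ -9.456
  n=2: λ₂ = 8π²/2.36² - 13 ≈ 1.176
  n=3: λ₃ = 18π²/2.36² - 13 ≈ 18.897
Since 2π²/2.36² ≈ 3.544 < 13, λ₁ < 0.
The n=1 mode grows fastest (−λₙ is largest for n=1) → dominates.
Asymptotic: u ~ c₁ sin(πx/2.36) e^{9.456t} (exponential growth at rate −λ₁ ≈ 9.456).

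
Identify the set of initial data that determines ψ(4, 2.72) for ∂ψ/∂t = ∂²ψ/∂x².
The entire real line. The heat equation has infinite propagation speed: any initial disturbance instantly affects all points (though exponentially small far away).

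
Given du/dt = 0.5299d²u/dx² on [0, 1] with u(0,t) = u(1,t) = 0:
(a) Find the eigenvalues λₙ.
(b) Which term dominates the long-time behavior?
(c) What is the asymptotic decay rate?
Eigenvalues: λₙ = 0.5299n²π².
First three modes:
  n=1: λ₁ = 0.5299π² ≈ 5.23
  n=2: λ₂ = 2.1196π² ≈ 20.92 (4× faster decay)
  n=3: λ₃ = 4.7691π² ≈ 47.069 (9× faster decay)
As t → ∞, higher modes decay exponentially faster. The n=1 mode dominates: u ~ c₁ sin(πx) e^{-λ₁t}.
Decay rate: λ₁ = 0.5299π² ≈ 5.23.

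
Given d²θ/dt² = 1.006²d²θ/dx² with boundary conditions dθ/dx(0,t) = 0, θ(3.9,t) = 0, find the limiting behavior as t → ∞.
θ oscillates (no decay). Energy is conserved; the solution oscillates indefinitely as standing waves.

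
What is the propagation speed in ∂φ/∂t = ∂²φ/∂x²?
Infinite. The heat equation is parabolic, not hyperbolic, so disturbances propagate instantly.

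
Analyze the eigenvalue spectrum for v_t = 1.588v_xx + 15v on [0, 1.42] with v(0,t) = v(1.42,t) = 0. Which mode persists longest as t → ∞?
Eigenvalues: λₙ = 1.588n²π²/1.42² - 15.
First three modes:
  n=1: λ₁ = 1.588π²/1.42² - 15 ≈ -7.227
  n=2: λ₂ = 6.352π²/1.42² - 15 ≈ 16.091
  n=3: λ₃ = 14.292π²/1.42² - 15 ≈ 54.955
Since 1.588π²/1.42² ≈ 7.773 < 15, λ₁ < 0.
The n=1 mode grows fastest (−λₙ is largest for n=1) → dominates.
Asymptotic: v ~ c₁ sin(πx/1.42) e^{7.227t} (exponential growth at rate −λ₁ ≈ 7.227).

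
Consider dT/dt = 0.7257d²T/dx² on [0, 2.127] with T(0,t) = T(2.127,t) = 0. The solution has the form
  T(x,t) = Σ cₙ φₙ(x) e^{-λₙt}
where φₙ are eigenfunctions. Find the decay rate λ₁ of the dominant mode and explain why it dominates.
Eigenvalues: λₙ = 0.7257n²π²/2.127².
First three modes:
  n=1: λ₁ = 0.7257π²/2.127² ≈ 1.583
  n=2: λ₂ = 2.9028π²/2.127² ≈ 6.333 (4× faster decay)
  n=3: λ₃ = 6.5313π²/2.127² ≈ 14.248 (9× faster decay)
As t → ∞, higher modes decay exponentially faster. The n=1 mode dominates: T ~ c₁ sin(πx/2.127) e^{-λ₁t}.
Decay rate: λ₁ = 0.7257π²/2.127² ≈ 1.583.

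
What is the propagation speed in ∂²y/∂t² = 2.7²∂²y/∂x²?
Speed = 2.7. Information travels along characteristics x = x₀ ± 2.7t.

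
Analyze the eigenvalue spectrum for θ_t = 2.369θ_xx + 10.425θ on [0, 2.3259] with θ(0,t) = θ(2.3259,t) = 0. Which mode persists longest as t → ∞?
Eigenvalues: λₙ = 2.369n²π²/2.3259² - 10.425.
First three modes:
  n=1: λ₁ = 2.369π²/2.3259² - 10.425 ≈ -6.103
  n=2: λ₂ = 9.476π²/2.3259² - 10.425 ≈ 6.863
  n=3: λ₃ = 21.321π²/2.3259² - 10.425 ≈ 28.473
Since 2.369π²/2.3259² ≈ 4.322 < 10.425, λ₁ < 0.
The n=1 mode grows fastest (−λₙ is largest for n=1) → dominates.
Asymptotic: θ ~ c₁ sin(πx/2.3259) e^{6.103t} (exponential growth at rate −λ₁ ≈ 6.103).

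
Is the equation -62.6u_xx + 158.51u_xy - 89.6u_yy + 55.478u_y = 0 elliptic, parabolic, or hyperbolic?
Computing B² - 4AC with A = -62.6, B = 158.51, C = -89.6: discriminant = 2689.5801 (positive). Answer: hyperbolic.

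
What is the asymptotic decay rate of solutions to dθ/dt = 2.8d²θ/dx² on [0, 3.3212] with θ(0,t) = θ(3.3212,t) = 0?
Eigenvalues: λₙ = 2.8n²π²/3.3212².
First three modes:
  n=1: λ₁ = 2.8π²/3.3212² ≈ 2.505
  n=2: λ₂ = 11.2π²/3.3212² ≈ 10.021 (4× faster decay)
  n=3: λ₃ = 25.2π²/3.3212² ≈ 22.548 (9× faster decay)
As t → ∞, higher modes decay exponentially faster. The n=1 mode dominates: θ ~ c₁ sin(πx/3.3212) e^{-λ₁t}.
Decay rate: λ₁ = 2.8π²/3.3212² ≈ 2.505.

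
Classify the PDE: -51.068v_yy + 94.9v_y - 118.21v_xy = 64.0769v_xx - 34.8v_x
Rewriting in standard form: -64.0769v_xx - 118.21v_xy - 51.068v_yy + 34.8v_x + 94.9v_y = 0. A = -64.0769, B = -118.21, C = -51.068. Discriminant B² - 4AC = 884.4875832. Since 884.4875832 > 0, hyperbolic.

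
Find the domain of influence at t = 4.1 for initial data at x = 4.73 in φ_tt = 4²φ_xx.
Domain of influence: [-11.67, 21.13]. Data at x = 4.73 spreads outward at speed 4.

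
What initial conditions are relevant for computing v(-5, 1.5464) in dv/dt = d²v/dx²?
The entire real line. The heat equation has infinite propagation speed: any initial disturbance instantly affects all points (though exponentially small far away).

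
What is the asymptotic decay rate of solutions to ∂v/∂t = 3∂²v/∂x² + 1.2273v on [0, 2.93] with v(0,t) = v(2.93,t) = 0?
Eigenvalues: λₙ = 3n²π²/2.93² - 1.2273.
First three modes:
  n=1: λ₁ = 3π²/2.93² - 1.2273 ≈ 2.222
  n=2: λ₂ = 12π²/2.93² - 1.2273 ≈ 12.568
  n=3: λ₃ = 27π²/2.93² - 1.2273 ≈ 29.813
Since 3π²/2.93² ≈ 3.449 > 1.2273, all λₙ > 0.
The n=1 mode decays slowest → dominates as t → ∞.
Asymptotic: v ~ c₁ sin(πx/2.93) e^{-λ₁t} with decay rate λ₁ ≈ 2.222.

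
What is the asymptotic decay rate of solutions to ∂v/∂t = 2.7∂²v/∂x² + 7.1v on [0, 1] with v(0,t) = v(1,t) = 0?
Eigenvalues: λₙ = 2.7n²π²/1² - 7.1.
First three modes:
  n=1: λ₁ = 2.7π² - 7.1 ≈ 19.548
  n=2: λ₂ = 10.8π² - 7.1 ≈ 99.492
  n=3: λ₃ = 24.3π² - 7.1 ≈ 232.731
Since 2.7π² ≈ 26.648 > 7.1, all λₙ > 0.
The n=1 mode decays slowest → dominates as t → ∞.
Asymptotic: v ~ c₁ sin(πx/1) e^{-λ₁t} with decay rate λ₁ ≈ 19.548.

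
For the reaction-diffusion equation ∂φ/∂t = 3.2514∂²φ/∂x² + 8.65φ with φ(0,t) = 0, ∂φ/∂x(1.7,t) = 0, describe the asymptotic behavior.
φ grows unboundedly. Reaction dominates diffusion (r=8.65 > κπ²/(4L²)≈2.78); solution grows exponentially.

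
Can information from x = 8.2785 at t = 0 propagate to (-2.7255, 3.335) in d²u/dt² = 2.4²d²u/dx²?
No. The domain of dependence is [-10.7295, 5.2785], and 8.2785 is outside this interval.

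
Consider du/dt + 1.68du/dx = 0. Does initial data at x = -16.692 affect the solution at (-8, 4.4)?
No. Only data at x = -15.392 affects (-8, 4.4). Advection has one-way propagation along characteristics.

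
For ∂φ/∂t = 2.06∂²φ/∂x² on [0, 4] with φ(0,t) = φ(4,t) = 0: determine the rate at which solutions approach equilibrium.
Eigenvalues: λₙ = 2.06n²π²/4².
First three modes:
  n=1: λ₁ = 2.06π²/4² ≈ 1.271
  n=2: λ₂ = 8.24π²/4² ≈ 5.083 (4× faster decay)
  n=3: λ₃ = 18.54π²/4² ≈ 11.436 (9× faster decay)
As t → ∞, higher modes decay exponentially faster. The n=1 mode dominates: φ ~ c₁ sin(πx/4) e^{-λ₁t}.
Decay rate: λ₁ = 2.06π²/4² ≈ 1.271.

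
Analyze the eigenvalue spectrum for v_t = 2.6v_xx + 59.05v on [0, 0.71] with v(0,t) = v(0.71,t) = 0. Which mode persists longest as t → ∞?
Eigenvalues: λₙ = 2.6n²π²/0.71² - 59.05.
First three modes:
  n=1: λ₁ = 2.6π²/0.71² - 59.05 ≈ -8.145
  n=2: λ₂ = 10.4π²/0.71² - 59.05 ≈ 144.568
  n=3: λ₃ = 23.4π²/0.71² - 59.05 ≈ 399.091
Since 2.6π²/0.71² ≈ 50.905 < 59.05, λ₁ < 0.
The n=1 mode grows fastest (−λₙ is largest for n=1) → dominates.
Asymptotic: v ~ c₁ sin(πx/0.71) e^{8.145t} (exponential growth at rate −λ₁ ≈ 8.145).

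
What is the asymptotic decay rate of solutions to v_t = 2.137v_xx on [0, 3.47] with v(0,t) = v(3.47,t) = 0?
Eigenvalues: λₙ = 2.137n²π²/3.47².
First three modes:
  n=1: λ₁ = 2.137π²/3.47² ≈ 1.752
  n=2: λ₂ = 8.548π²/3.47² ≈ 7.007 (4× faster decay)
  n=3: λ₃ = 19.233π²/3.47² ≈ 15.765 (9× faster decay)
As t → ∞, higher modes decay exponentially faster. The n=1 mode dominates: v ~ c₁ sin(πx/3.47) e^{-λ₁t}.
Decay rate: λ₁ = 2.137π²/3.47² ≈ 1.752.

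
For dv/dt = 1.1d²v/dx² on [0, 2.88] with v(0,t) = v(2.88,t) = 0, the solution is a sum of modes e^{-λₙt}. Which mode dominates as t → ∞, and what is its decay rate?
Eigenvalues: λₙ = 1.1n²π²/2.88².
First three modes:
  n=1: λ₁ = 1.1π²/2.88² ≈ 1.309
  n=2: λ₂ = 4.4π²/2.88² ≈ 5.236 (4× faster decay)
  n=3: λ₃ = 9.9π²/2.88² ≈ 11.78 (9× faster decay)
As t → ∞, higher modes decay exponentially faster. The n=1 mode dominates: v ~ c₁ sin(πx/2.88) e^{-λ₁t}.
Decay rate: λ₁ = 1.1π²/2.88² ≈ 1.309.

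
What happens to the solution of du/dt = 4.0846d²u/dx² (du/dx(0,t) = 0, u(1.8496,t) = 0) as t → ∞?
u → 0. Heat escapes through the Dirichlet boundary.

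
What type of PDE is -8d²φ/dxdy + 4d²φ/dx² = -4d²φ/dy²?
Rewriting in standard form: 4d²φ/dx² - 8d²φ/dxdy + 4d²φ/dy² = 0. With A = 4, B = -8, C = 4, the discriminant is 0. This is a parabolic PDE.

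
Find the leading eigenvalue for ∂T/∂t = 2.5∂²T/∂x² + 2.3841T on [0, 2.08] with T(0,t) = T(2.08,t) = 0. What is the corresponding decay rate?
Eigenvalues: λₙ = 2.5n²π²/2.08² - 2.3841.
First three modes:
  n=1: λ₁ = 2.5π²/2.08² - 2.3841 ≈ 3.319
  n=2: λ₂ = 10π²/2.08² - 2.3841 ≈ 20.428
  n=3: λ₃ = 22.5π²/2.08² - 2.3841 ≈ 48.944
Since 2.5π²/2.08² ≈ 5.703 > 2.3841, all λₙ > 0.
The n=1 mode decays slowest → dominates as t → ∞.
Asymptotic: T ~ c₁ sin(πx/2.08) e^{-λ₁t} with decay rate λ₁ ≈ 3.319.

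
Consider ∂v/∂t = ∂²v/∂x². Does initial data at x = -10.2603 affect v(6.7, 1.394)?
Yes, for any finite x. The heat equation has infinite propagation speed, so all initial data affects all points at any t > 0.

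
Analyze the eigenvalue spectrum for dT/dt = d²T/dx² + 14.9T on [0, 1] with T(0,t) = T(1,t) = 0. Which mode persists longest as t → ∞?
Eigenvalues: λₙ = n²π²/1² - 14.9.
First three modes:
  n=1: λ₁ = π² - 14.9 ≈ -5.03
  n=2: λ₂ = 4π² - 14.9 ≈ 24.578
  n=3: λ₃ = 9π² - 14.9 ≈ 73.926
Since π² ≈ 9.87 < 14.9, λ₁ < 0.
The n=1 mode grows fastest (−λₙ is largest for n=1) → dominates.
Asymptotic: T ~ c₁ sin(πx/1) e^{5.03t} (exponential growth at rate −λ₁ ≈ 5.03).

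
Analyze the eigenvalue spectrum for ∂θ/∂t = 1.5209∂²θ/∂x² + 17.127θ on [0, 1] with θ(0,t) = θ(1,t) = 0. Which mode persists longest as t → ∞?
Eigenvalues: λₙ = 1.5209n²π²/1² - 17.127.
First three modes:
  n=1: λ₁ = 1.5209π² - 17.127 ≈ -2.116
  n=2: λ₂ = 6.0836π² - 17.127 ≈ 42.916
  n=3: λ₃ = 13.6881π² - 17.127 ≈ 117.969
Since 1.5209π² ≈ 15.011 < 17.127, λ₁ < 0.
The n=1 mode grows fastest (−λₙ is largest for n=1) → dominates.
Asymptotic: θ ~ c₁ sin(πx/1) e^{2.116t} (exponential growth at rate −λ₁ ≈ 2.116).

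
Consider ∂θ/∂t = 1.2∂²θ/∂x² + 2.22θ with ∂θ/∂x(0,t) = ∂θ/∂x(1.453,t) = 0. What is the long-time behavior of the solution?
As t → ∞, θ grows unboundedly. With Neumann BCs the constant mode has diffusion eigenvalue 0, so any r > 0 makes it grow like e^(2.22t); solution grows exponentially.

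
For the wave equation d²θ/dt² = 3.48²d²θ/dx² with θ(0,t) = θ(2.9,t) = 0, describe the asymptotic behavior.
θ oscillates (no decay). Energy is conserved; the solution oscillates indefinitely as standing waves.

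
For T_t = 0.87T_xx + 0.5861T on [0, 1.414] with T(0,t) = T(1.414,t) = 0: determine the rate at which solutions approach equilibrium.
Eigenvalues: λₙ = 0.87n²π²/1.414² - 0.5861.
First three modes:
  n=1: λ₁ = 0.87π²/1.414² - 0.5861 ≈ 3.708
  n=2: λ₂ = 3.48π²/1.414² - 0.5861 ≈ 16.592
  n=3: λ₃ = 7.83π²/1.414² - 0.5861 ≈ 38.065
Since 0.87π²/1.414² ≈ 4.295 > 0.5861, all λₙ > 0.
The n=1 mode decays slowest → dominates as t → ∞.
Asymptotic: T ~ c₁ sin(πx/1.414) e^{-λ₁t} with decay rate λ₁ ≈ 3.708.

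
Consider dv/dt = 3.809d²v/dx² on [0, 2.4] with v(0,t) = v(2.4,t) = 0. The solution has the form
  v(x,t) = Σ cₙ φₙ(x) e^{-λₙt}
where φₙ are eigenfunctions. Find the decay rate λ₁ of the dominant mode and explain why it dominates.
Eigenvalues: λₙ = 3.809n²π²/2.4².
First three modes:
  n=1: λ₁ = 3.809π²/2.4² ≈ 6.527
  n=2: λ₂ = 15.236π²/2.4² ≈ 26.106 (4× faster decay)
  n=3: λ₃ = 34.281π²/2.4² ≈ 58.74 (9× faster decay)
As t → ∞, higher modes decay exponentially faster. The n=1 mode dominates: v ~ c₁ sin(πx/2.4) e^{-λ₁t}.
Decay rate: λ₁ = 3.809π²/2.4² ≈ 6.527.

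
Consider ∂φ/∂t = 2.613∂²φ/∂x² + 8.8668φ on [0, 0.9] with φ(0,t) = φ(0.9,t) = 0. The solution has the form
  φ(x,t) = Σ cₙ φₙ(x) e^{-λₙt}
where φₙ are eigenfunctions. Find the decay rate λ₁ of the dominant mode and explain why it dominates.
Eigenvalues: λₙ = 2.613n²π²/0.9² - 8.8668.
First three modes:
  n=1: λ₁ = 2.613π²/0.9² - 8.8668 ≈ 22.972
  n=2: λ₂ = 10.452π²/0.9² - 8.8668 ≈ 118.488
  n=3: λ₃ = 23.517π²/0.9² - 8.8668 ≈ 277.681
Since 2.613π²/0.9² ≈ 31.839 > 8.8668, all λₙ > 0.
The n=1 mode decays slowest → dominates as t → ∞.
Asymptotic: φ ~ c₁ sin(πx/0.9) e^{-λ₁t} with decay rate λ₁ ≈ 22.972.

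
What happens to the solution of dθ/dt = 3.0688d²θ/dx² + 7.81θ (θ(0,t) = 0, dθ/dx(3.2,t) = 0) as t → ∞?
θ grows unboundedly. Reaction dominates diffusion (r=7.81 > κπ²/(4L²)≈0.74); solution grows exponentially.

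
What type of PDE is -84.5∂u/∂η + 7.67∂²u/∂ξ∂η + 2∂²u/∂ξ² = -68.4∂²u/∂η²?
Rewriting in standard form: 2∂²u/∂ξ² + 7.67∂²u/∂ξ∂η + 68.4∂²u/∂η² - 84.5∂u/∂η = 0. With A = 2, B = 7.67, C = 68.4, the discriminant is -488.3711. This is an elliptic PDE.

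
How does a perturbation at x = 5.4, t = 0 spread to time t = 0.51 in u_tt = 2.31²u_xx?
Domain of influence: [4.2219, 6.5781]. Data at x = 5.4 spreads outward at speed 2.31.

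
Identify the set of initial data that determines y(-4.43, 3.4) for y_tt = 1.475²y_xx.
Domain of dependence: [-9.445, 0.585]. Signals travel at speed 1.475, so data within |x - -4.43| ≤ 1.475·3.4 = 5.015 can reach the point.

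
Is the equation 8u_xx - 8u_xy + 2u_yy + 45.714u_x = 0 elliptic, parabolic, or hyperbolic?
Computing B² - 4AC with A = 8, B = -8, C = 2: discriminant = 0 (zero). Answer: parabolic.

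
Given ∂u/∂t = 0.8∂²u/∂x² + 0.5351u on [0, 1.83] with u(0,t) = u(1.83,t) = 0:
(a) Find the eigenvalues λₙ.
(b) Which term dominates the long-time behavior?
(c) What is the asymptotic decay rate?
Eigenvalues: λₙ = 0.8n²π²/1.83² - 0.5351.
First three modes:
  n=1: λ₁ = 0.8π²/1.83² - 0.5351 ≈ 1.823
  n=2: λ₂ = 3.2π²/1.83² - 0.5351 ≈ 8.896
  n=3: λ₃ = 7.2π²/1.83² - 0.5351 ≈ 20.684
Since 0.8π²/1.83² ≈ 2.358 > 0.5351, all λₙ > 0.
The n=1 mode decays slowest → dominates as t → ∞.
Asymptotic: u ~ c₁ sin(πx/1.83) e^{-λ₁t} with decay rate λ₁ ≈ 1.823.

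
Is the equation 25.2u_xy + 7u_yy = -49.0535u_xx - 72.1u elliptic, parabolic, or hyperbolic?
Rewriting in standard form: 49.0535u_xx + 25.2u_xy + 7u_yy + 72.1u = 0. Computing B² - 4AC with A = 49.0535, B = 25.2, C = 7: discriminant = -738.458 (negative). Answer: elliptic.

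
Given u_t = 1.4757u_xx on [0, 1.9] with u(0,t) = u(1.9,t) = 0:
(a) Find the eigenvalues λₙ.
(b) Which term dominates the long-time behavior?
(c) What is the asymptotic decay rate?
Eigenvalues: λₙ = 1.4757n²π²/1.9².
First three modes:
  n=1: λ₁ = 1.4757π²/1.9² ≈ 4.035
  n=2: λ₂ = 5.9028π²/1.9² ≈ 16.138 (4× faster decay)
  n=3: λ₃ = 13.2813π²/1.9² ≈ 36.311 (9× faster decay)
As t → ∞, higher modes decay exponentially faster. The n=1 mode dominates: u ~ c₁ sin(πx/1.9) e^{-λ₁t}.
Decay rate: λ₁ = 1.4757π²/1.9² ≈ 4.035.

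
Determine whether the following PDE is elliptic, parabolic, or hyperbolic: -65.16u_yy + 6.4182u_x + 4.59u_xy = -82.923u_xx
Rewriting in standard form: 82.923u_xx + 4.59u_xy - 65.16u_yy + 6.4182u_x = 0. Coefficients: A = 82.923, B = 4.59, C = -65.16. B² - 4AC = 21634.11882, which is positive, so the equation is hyperbolic.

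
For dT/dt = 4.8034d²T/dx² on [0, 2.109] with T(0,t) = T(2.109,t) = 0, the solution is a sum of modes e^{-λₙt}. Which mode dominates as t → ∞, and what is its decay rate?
Eigenvalues: λₙ = 4.8034n²π²/2.109².
First three modes:
  n=1: λ₁ = 4.8034π²/2.109² ≈ 10.658
  n=2: λ₂ = 19.2136π²/2.109² ≈ 42.634 (4× faster decay)
  n=3: λ₃ = 43.2306π²/2.109² ≈ 95.926 (9× faster decay)
As t → ∞, higher modes decay exponentially faster. The n=1 mode dominates: T ~ c₁ sin(πx/2.109) e^{-λ₁t}.
Decay rate: λ₁ = 4.8034π²/2.109² ≈ 10.658.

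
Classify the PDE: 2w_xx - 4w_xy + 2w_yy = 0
A = 2, B = -4, C = 2. Discriminant B² - 4AC = 0. Since 0 = 0, parabolic.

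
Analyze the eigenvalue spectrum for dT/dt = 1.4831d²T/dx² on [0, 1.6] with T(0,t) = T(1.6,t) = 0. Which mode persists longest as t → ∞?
Eigenvalues: λₙ = 1.4831n²π²/1.6².
First three modes:
  n=1: λ₁ = 1.4831π²/1.6² ≈ 5.718
  n=2: λ₂ = 5.9324π²/1.6² ≈ 22.871 (4× faster decay)
  n=3: λ₃ = 13.3479π²/1.6² ≈ 51.46 (9× faster decay)
As t → ∞, higher modes decay exponentially faster. The n=1 mode dominates: T ~ c₁ sin(πx/1.6) e^{-λ₁t}.
Decay rate: λ₁ = 1.4831π²/1.6² ≈ 5.718.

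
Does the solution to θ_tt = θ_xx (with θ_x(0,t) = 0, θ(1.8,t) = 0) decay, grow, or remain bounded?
θ oscillates (no decay). Energy is conserved; the solution oscillates indefinitely as standing waves.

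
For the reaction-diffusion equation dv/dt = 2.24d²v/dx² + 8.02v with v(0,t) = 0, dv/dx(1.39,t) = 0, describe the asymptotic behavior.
v grows unboundedly. Reaction dominates diffusion (r=8.02 > κπ²/(4L²)≈2.86); solution grows exponentially.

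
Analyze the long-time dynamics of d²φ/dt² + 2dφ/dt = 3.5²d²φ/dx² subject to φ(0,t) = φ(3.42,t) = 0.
Long-time behavior: φ → 0. Damping (γ=2) dissipates energy; oscillations decay exponentially.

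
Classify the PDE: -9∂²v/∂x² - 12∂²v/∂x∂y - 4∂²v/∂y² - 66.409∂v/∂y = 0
A = -9, B = -12, C = -4. Discriminant B² - 4AC = 0. Since 0 = 0, parabolic.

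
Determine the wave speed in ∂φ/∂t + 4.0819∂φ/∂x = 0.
Speed = 4.0819. Information travels along x - 4.0819t = const (rightward).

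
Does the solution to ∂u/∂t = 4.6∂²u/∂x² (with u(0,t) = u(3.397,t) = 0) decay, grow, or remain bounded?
u → 0. Heat diffuses out through both boundaries.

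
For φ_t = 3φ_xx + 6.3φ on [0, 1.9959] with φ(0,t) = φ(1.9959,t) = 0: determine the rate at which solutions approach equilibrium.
Eigenvalues: λₙ = 3n²π²/1.9959² - 6.3.
First three modes:
  n=1: λ₁ = 3π²/1.9959² - 6.3 ≈ 1.133
  n=2: λ₂ = 12π²/1.9959² - 6.3 ≈ 23.431
  n=3: λ₃ = 27π²/1.9959² - 6.3 ≈ 60.594
Since 3π²/1.9959² ≈ 7.433 > 6.3, all λₙ > 0.
The n=1 mode decays slowest → dominates as t → ∞.
Asymptotic: φ ~ c₁ sin(πx/1.9959) e^{-λ₁t} with decay rate λ₁ ≈ 1.133.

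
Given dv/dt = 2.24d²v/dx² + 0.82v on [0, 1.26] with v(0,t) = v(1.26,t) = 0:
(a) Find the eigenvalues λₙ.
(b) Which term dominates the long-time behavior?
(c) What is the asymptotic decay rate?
Eigenvalues: λₙ = 2.24n²π²/1.26² - 0.82.
First three modes:
  n=1: λ₁ = 2.24π²/1.26² - 0.82 ≈ 13.105
  n=2: λ₂ = 8.96π²/1.26² - 0.82 ≈ 54.881
  n=3: λ₃ = 20.16π²/1.26² - 0.82 ≈ 124.508
Since 2.24π²/1.26² ≈ 13.925 > 0.82, all λₙ > 0.
The n=1 mode decays slowest → dominates as t → ∞.
Asymptotic: v ~ c₁ sin(πx/1.26) e^{-λ₁t} with decay rate λ₁ ≈ 13.105.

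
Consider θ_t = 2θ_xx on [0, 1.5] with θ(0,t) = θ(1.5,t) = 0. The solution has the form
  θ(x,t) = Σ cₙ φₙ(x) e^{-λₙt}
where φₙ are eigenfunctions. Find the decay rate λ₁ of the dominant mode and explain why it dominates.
Eigenvalues: λₙ = 2n²π²/1.5².
First three modes:
  n=1: λ₁ = 2π²/1.5² ≈ 8.773
  n=2: λ₂ = 8π²/1.5² ≈ 35.092 (4× faster decay)
  n=3: λ₃ = 18π²/1.5² ≈ 78.957 (9× faster decay)
As t → ∞, higher modes decay exponentially faster. The n=1 mode dominates: θ ~ c₁ sin(πx/1.5) e^{-λ₁t}.
Decay rate: λ₁ = 2π²/1.5² ≈ 8.773.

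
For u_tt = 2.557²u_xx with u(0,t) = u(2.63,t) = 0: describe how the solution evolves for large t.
u oscillates (no decay). Energy is conserved; the solution oscillates indefinitely as standing waves.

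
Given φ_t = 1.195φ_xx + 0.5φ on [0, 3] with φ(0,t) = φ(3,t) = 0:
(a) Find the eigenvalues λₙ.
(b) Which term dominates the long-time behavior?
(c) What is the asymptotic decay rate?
Eigenvalues: λₙ = 1.195n²π²/3² - 0.5.
First three modes:
  n=1: λ₁ = 1.195π²/3² - 0.5 ≈ 0.81
  n=2: λ₂ = 4.78π²/3² - 0.5 ≈ 4.742
  n=3: λ₃ = 10.755π²/3² - 0.5 ≈ 11.294
Since 1.195π²/3² ≈ 1.31 > 0.5, all λₙ > 0.
The n=1 mode decays slowest → dominates as t → ∞.
Asymptotic: φ ~ c₁ sin(πx/3) e^{-λ₁t} with decay rate λ₁ ≈ 0.81.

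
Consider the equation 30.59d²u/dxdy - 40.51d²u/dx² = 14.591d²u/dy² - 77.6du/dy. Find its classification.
Rewriting in standard form: -40.51d²u/dx² + 30.59d²u/dxdy - 14.591d²u/dy² + 77.6du/dy = 0. Elliptic. (A = -40.51, B = 30.59, C = -14.591 gives B² - 4AC = -1428.57754.)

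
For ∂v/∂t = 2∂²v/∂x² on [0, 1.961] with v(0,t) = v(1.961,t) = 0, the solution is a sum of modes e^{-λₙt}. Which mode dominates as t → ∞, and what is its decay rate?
Eigenvalues: λₙ = 2n²π²/1.961².
First three modes:
  n=1: λ₁ = 2π²/1.961² ≈ 5.133
  n=2: λ₂ = 8π²/1.961² ≈ 20.532 (4× faster decay)
  n=3: λ₃ = 18π²/1.961² ≈ 46.197 (9× faster decay)
As t → ∞, higher modes decay exponentially faster. The n=1 mode dominates: v ~ c₁ sin(πx/1.961) e^{-λ₁t}.
Decay rate: λ₁ = 2π²/1.961² ≈ 5.133.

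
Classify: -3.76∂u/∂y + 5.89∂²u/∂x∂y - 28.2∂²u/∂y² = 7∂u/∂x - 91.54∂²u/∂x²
Rewriting in standard form: 91.54∂²u/∂x² + 5.89∂²u/∂x∂y - 28.2∂²u/∂y² - 7∂u/∂x - 3.76∂u/∂y = 0. Hyperbolic (discriminant = 10360.4041).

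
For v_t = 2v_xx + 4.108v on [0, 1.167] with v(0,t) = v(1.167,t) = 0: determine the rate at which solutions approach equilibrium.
Eigenvalues: λₙ = 2n²π²/1.167² - 4.108.
First three modes:
  n=1: λ₁ = 2π²/1.167² - 4.108 ≈ 10.386
  n=2: λ₂ = 8π²/1.167² - 4.108 ≈ 53.868
  n=3: λ₃ = 18π²/1.167² - 4.108 ≈ 126.338
Since 2π²/1.167² ≈ 14.494 > 4.108, all λₙ > 0.
The n=1 mode decays slowest → dominates as t → ∞.
Asymptotic: v ~ c₁ sin(πx/1.167) e^{-λ₁t} with decay rate λ₁ ≈ 10.386.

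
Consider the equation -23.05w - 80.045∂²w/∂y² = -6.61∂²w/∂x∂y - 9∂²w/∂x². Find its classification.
Rewriting in standard form: 9∂²w/∂x² + 6.61∂²w/∂x∂y - 80.045∂²w/∂y² - 23.05w = 0. Hyperbolic. (A = 9, B = 6.61, C = -80.045 gives B² - 4AC = 2925.3121.)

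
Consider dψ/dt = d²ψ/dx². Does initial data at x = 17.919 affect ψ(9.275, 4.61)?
Yes, for any finite x. The heat equation has infinite propagation speed, so all initial data affects all points at any t > 0.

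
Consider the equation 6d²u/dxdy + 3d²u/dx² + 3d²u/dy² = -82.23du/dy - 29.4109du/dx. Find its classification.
Rewriting in standard form: 3d²u/dx² + 6d²u/dxdy + 3d²u/dy² + 29.4109du/dx + 82.23du/dy = 0. Parabolic. (A = 3, B = 6, C = 3 gives B² - 4AC = 0.)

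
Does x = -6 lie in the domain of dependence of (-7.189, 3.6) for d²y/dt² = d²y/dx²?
Yes. The domain of dependence is [-10.789, -3.589], and -6 ∈ [-10.789, -3.589].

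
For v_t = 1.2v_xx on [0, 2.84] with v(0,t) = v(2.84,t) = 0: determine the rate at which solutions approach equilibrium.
Eigenvalues: λₙ = 1.2n²π²/2.84².
First three modes:
  n=1: λ₁ = 1.2π²/2.84² ≈ 1.468
  n=2: λ₂ = 4.8π²/2.84² ≈ 5.874 (4× faster decay)
  n=3: λ₃ = 10.8π²/2.84² ≈ 13.216 (9× faster decay)
As t → ∞, higher modes decay exponentially faster. The n=1 mode dominates: v ~ c₁ sin(πx/2.84) e^{-λ₁t}.
Decay rate: λ₁ = 1.2π²/2.84² ≈ 1.468.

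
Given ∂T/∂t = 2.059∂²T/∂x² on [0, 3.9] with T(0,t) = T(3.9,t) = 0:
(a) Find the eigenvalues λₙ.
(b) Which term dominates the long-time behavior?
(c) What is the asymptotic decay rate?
Eigenvalues: λₙ = 2.059n²π²/3.9².
First three modes:
  n=1: λ₁ = 2.059π²/3.9² ≈ 1.336
  n=2: λ₂ = 8.236π²/3.9² ≈ 5.344 (4× faster decay)
  n=3: λ₃ = 18.531π²/3.9² ≈ 12.025 (9× faster decay)
As t → ∞, higher modes decay exponentially faster. The n=1 mode dominates: T ~ c₁ sin(πx/3.9) e^{-λ₁t}.
Decay rate: λ₁ = 2.059π²/3.9² ≈ 1.336.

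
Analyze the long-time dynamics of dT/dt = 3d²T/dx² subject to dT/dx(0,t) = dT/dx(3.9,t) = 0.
Long-time behavior: T → constant (steady state). Heat is conserved (no flux at boundaries); solution approaches the spatial average.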